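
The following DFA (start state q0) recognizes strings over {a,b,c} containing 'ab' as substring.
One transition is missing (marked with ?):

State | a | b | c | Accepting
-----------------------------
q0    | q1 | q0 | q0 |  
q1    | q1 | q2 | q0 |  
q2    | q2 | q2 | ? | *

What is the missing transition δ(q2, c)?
q2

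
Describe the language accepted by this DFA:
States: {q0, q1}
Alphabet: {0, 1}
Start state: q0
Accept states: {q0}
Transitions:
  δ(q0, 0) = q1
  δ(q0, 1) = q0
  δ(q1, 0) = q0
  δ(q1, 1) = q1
Analyzing the DFA structure:
Start state: q0
Accept states: {q0}
Interpreting what each state remembers (checking against the transitions):
  q0: an even number of 0s has been read so far
  q1: an odd number of 0s has been read so far
  δ(q0, 0): in q0 (an even number of 0s has been read so far), after reading 0 we have: an odd number of 0s has been read so far → q1
  δ(q0, 1): in q0 (an even number of 0s has been read so far), after reading 1 we have: an even number of 0s has been read so far → q0
  δ(q1, 0): in q1 (an odd number of 0s has been read so far), after reading 0 we have: an even number of 0s has been read so far → q0
  δ(q1, 1): in q1 (an odd number of 0s has been read so far), after reading 1 we have: an odd number of 0s has been read so far → q1
A string is accepted iff it ends in {q0}, i.e. an even number of 0s has been read so far.
Language: All binary strings with an even number of 0s

Final answer: All binary strings with an even number of 0s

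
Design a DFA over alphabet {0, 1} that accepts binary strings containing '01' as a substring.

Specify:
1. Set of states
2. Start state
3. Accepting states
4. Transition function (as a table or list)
One valid DFA (any DFA recognizing the same language is acceptable):
States: {q0, q1, q2}
Start: q0
Accepting: {q2}
Transitions (accepting states marked with *):
State | 0 | 1 | Accepting
-------------------------
q0    | q1 | q0 |  
q1    | q1 | q2 |  
q2    | q2 | q2 | *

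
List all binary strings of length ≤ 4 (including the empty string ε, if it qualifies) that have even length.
Checking every binary string of length 0 to 4:
  Length 0: accepted: ε | rejected: (none)
  Length 1: accepted: (none) | rejected: 0, 1
  Length 2: accepted: 00, 01, 10, 11 | rejected: (none)
  Length 3: accepted: (none) | rejected: 000, 001, 010, 011, 100, 101, 110, 111
  Length 4: accepted: 0000, 0001, 0010, 0011, 0100, 0101, 0110, 0111, 1000, 1001, 1010, 1011, 1100, 1101, 1110, 1111 | rejected: (none)
Total: 21 string(s).

Final answer: ε, 00, 01, 10, 11, 0000, 0001, 0010, 0011, 0100, 0101, 0110, 0111, 1000, 1001, 1010, 1011, 1100, 1101, 1110, 1111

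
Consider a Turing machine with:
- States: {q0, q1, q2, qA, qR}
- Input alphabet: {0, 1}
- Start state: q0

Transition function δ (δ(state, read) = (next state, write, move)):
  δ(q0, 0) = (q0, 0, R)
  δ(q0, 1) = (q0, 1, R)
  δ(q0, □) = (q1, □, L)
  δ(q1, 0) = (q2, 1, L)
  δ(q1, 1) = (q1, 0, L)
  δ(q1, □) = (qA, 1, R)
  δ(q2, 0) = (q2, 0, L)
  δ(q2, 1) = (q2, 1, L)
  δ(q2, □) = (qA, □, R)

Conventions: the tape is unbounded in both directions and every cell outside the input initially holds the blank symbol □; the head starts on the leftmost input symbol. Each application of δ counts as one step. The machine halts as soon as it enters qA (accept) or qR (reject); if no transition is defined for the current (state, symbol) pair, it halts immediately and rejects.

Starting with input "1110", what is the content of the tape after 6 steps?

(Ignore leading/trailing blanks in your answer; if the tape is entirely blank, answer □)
Step 0: [q0]1110 (head at position 0)
Step 1: δ(q0, 1) = (q0, 1, R)  ⊢  1[q0]110 (head at position 1)
Step 2: δ(q0, 1) = (q0, 1, R)  ⊢  11[q0]10 (head at position 2)
Step 3: δ(q0, 1) = (q0, 1, R)  ⊢  111[q0]0 (head at position 3)
Step 4: δ(q0, 0) = (q0, 0, R)  ⊢  1110[q0]□ (head at position 4)
Step 5: δ(q0, □) = (q1, □, L)  ⊢  111[q1]0□ (head at position 3)
Step 6: δ(q1, 0) = (q2, 1, L)  ⊢  11[q2]11□ (head at position 2)
Tape after 6 steps (ignoring surrounding blanks): 1111

Final answer: Tape: 1111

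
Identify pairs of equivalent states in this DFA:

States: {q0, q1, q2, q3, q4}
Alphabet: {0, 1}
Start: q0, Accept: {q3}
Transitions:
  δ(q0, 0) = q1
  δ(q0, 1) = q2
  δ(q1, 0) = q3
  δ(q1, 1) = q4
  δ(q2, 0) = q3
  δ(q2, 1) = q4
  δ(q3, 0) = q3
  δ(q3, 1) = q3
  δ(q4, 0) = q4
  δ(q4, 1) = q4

Using the table-filling algorithm:
Round 0 – mark pairs where exactly one state is accepting: (q0,q3), (q1,q3), (q2,q3), (q3,q4)
Round 1 – newly marked: (q0,q1) [on 0: q1 vs q3, already marked]; (q0,q2) [on 0: q1 vs q3, already marked]; (q1,q4) [on 0: q3 vs q4, already marked]; (q2,q4) [on 0: q3 vs q4, already marked]
Round 2 – newly marked: (q0,q4) [on 0: q1 vs q4, already marked]
No further pairs can be marked.
(q1, q2) unmarked: δ(q1,0)=q3, δ(q2,0)=q3; δ(q1,1)=q4, δ(q2,1)=q4 → equivalent
Equivalent pairs: (q1, q2)

Final answer: Equivalent pairs: (q1, q2)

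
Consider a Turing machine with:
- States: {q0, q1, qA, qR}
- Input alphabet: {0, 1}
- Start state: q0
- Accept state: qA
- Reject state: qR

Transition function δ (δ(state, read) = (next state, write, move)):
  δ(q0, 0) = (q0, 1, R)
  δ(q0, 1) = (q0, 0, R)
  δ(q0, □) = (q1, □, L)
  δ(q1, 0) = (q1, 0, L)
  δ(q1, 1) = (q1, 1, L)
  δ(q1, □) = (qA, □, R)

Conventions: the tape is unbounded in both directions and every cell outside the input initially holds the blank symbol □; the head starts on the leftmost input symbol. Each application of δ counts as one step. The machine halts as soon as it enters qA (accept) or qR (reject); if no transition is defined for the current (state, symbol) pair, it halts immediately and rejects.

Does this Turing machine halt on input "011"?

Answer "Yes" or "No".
Step 0: [q0]011 (head at position 0)
Step 1: δ(q0, 0) = (q0, 1, R)  ⊢  1[q0]11 (head at position 1)
Step 2: δ(q0, 1) = (q0, 0, R)  ⊢  10[q0]1 (head at position 2)
Step 3: δ(q0, 1) = (q0, 0, R)  ⊢  100[q0]□ (head at position 3)
Step 4: δ(q0, □) = (q1, □, L)  ⊢  10[q1]0□ (head at position 2)
Step 5: δ(q1, 0) = (q1, 0, L)  ⊢  1[q1]00□ (head at position 1)
Step 6: δ(q1, 0) = (q1, 0, L)  ⊢  [q1]100□ (head at position 0)
Step 7: δ(q1, 1) = (q1, 1, L)  ⊢  [q1]□100□ (head at position -1)
Step 8: δ(q1, □) = (qA, □, R)  ⊢  □[qA]100□ (head at position 0)
The machine is in qA, so it halts and accepts.
It halts after 8 steps.

Final answer: Yes - halts after 8 steps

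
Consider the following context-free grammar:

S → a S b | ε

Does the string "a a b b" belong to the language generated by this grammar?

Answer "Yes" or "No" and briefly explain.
A derivation exists: S ⇒ a S b ⇒ a a S b b ⇒ a a b b (using S → a S b twice, then S → ε).

Final answer: Yes - a valid derivation exists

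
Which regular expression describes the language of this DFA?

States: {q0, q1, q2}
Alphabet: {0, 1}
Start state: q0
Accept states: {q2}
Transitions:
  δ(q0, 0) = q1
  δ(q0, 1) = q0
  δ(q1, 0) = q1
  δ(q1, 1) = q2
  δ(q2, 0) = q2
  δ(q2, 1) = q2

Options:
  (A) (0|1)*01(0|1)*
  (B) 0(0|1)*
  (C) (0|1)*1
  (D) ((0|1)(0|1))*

Testing sample strings against the DFA:
  '1010' -> accepted
  '1101' -> accepted
  '11000' -> rejected
  '11011' -> accepted
Checking each option for a counterexample:
  (A) (0|1)*01(0|1)*: agrees with the DFA on all strings of length ≤ 4
  (B) 0(0|1)*: '0' is rejected by the DFA but matches the regex → eliminated
  (C) (0|1)*1: '1' is rejected by the DFA but matches the regex → eliminated
  (D) ((0|1)(0|1))*: ε is rejected by the DFA but matches the regex → eliminated
Only (A) (0|1)*01(0|1)* is consistent with the DFA.

Final answer: (A) (0|1)*01(0|1)*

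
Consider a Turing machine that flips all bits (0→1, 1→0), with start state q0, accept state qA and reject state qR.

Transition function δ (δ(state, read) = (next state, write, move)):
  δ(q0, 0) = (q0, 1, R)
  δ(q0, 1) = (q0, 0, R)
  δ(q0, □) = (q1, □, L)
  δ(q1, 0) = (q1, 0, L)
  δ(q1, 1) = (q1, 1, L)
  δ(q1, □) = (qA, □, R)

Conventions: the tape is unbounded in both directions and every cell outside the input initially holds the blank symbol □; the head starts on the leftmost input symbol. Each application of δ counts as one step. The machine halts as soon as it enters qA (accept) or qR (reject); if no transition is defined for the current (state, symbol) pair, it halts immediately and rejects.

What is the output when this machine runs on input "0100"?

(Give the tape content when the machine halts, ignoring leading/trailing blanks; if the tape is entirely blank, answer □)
Step 0: [q0]0100 (head at position 0)
Step 1: δ(q0, 0) = (q0, 1, R)  ⊢  1[q0]100 (head at position 1)
Step 2: δ(q0, 1) = (q0, 0, R)  ⊢  10[q0]00 (head at position 2)
Step 3: δ(q0, 0) = (q0, 1, R)  ⊢  101[q0]0 (head at position 3)
Step 4: δ(q0, 0) = (q0, 1, R)  ⊢  1011[q0]□ (head at position 4)
Step 5: δ(q0, □) = (q1, □, L)  ⊢  101[q1]1□ (head at position 3)
Step 6: δ(q1, 1) = (q1, 1, L)  ⊢  10[q1]11□ (head at position 2)
Step 7: δ(q1, 1) = (q1, 1, L)  ⊢  1[q1]011□ (head at position 1)
Step 8: δ(q1, 0) = (q1, 0, L)  ⊢  [q1]1011□ (head at position 0)
Step 9: δ(q1, 1) = (q1, 1, L)  ⊢  [q1]□1011□ (head at position -1)
Step 10: δ(q1, □) = (qA, □, R)  ⊢  □[qA]1011□ (head at position 0)
The machine is in qA, so it halts and accepts.
Tape content when halted (ignoring surrounding blanks): 1011

Final answer: Output: 1011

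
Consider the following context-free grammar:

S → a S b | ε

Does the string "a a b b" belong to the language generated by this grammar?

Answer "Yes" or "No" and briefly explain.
A derivation exists: S ⇒ a S b ⇒ a a S b b ⇒ a a b b (using S → a S b twice, then S → ε).

Final answer: Yes - a valid derivation exists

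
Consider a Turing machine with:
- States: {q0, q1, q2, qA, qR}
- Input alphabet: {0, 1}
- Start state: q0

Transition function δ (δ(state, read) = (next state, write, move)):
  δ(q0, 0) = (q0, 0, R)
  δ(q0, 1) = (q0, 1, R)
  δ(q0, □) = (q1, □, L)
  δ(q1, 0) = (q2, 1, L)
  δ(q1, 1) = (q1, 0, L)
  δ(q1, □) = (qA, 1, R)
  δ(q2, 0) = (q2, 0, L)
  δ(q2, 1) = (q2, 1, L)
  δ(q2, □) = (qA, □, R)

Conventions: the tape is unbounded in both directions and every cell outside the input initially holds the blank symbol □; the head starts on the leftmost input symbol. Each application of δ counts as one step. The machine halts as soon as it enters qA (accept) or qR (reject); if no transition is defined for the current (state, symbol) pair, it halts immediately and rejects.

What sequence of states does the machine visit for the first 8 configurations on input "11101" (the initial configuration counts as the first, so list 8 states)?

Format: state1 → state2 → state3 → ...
Step 0: [q0]11101 (head at position 0)
Step 1: δ(q0, 1) = (q0, 1, R)  ⊢  1[q0]1101 (head at position 1)
Step 2: δ(q0, 1) = (q0, 1, R)  ⊢  11[q0]101 (head at position 2)
Step 3: δ(q0, 1) = (q0, 1, R)  ⊢  111[q0]01 (head at position 3)
Step 4: δ(q0, 0) = (q0, 0, R)  ⊢  1110[q0]1 (head at position 4)
Step 5: δ(q0, 1) = (q0, 1, R)  ⊢  11101[q0]□ (head at position 5)
Step 6: δ(q0, □) = (q1, □, L)  ⊢  1110[q1]1□ (head at position 4)
Step 7: δ(q1, 1) = (q1, 0, L)  ⊢  111[q1]00□ (head at position 3)
Reading off the states of these 8 configurations: q0 → q0 → q0 → q0 → q0 → q0 → q1 → q1

Final answer: q0 → q0 → q0 → q0 → q0 → q0 → q1 → q1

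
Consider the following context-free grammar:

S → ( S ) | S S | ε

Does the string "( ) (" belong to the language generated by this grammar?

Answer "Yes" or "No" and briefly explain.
Each production adds parentheses only in matched pairs (S → ( S )) or none at all, so every derived string has equally many '(' and ')'. The string ( ) ( has two '(' and one ')', so it cannot be derived.

Final answer: No - no valid derivation exists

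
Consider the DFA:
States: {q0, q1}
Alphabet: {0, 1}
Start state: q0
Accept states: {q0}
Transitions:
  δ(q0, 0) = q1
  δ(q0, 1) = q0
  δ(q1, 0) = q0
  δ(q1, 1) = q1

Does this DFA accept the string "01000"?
Processing string "01000":
  q0 --0--> q1
  q1 --1--> q1
  q1 --0--> q0
  q0 --0--> q1
  q1 --0--> q0
Final state: q0
Accept states: {q0}
q0 is an accept state, so the string is accepted.

Final answer: Yes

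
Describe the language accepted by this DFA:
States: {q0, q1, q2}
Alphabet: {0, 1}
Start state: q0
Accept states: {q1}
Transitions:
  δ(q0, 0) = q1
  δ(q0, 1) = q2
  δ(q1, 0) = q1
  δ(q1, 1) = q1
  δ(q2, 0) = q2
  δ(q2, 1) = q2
Analyzing the DFA structure:
Start state: q0
Accept states: {q1}
Interpreting what each state remembers (checking against the transitions):
  q0: nothing has been read yet
  q1: the first symbol was 0
  q2: the first symbol was 1 (trap state)
  δ(q0, 0): in q0 (nothing has been read yet), after reading 0 we have: the first symbol was 0 → q1
  δ(q0, 1): in q0 (nothing has been read yet), after reading 1 we have: the first symbol was 1 (trap state) → q2
  δ(q1, 0): in q1 (the first symbol was 0), after reading 0 we have: the first symbol was 0 → q1
  δ(q1, 1): in q1 (the first symbol was 0), after reading 1 we have: the first symbol was 0 → q1
  δ(q2, 0): in q2 (the first symbol was 1 (trap state)), after reading 0 we have: the first symbol was 1 (trap state) → q2
  δ(q2, 1): in q2 (the first symbol was 1 (trap state)), after reading 1 we have: the first symbol was 1 (trap state) → q2
A string is accepted iff it ends in {q1}, i.e. the first symbol was 0.
Language: All binary strings starting with 0

Final answer: All binary strings starting with 0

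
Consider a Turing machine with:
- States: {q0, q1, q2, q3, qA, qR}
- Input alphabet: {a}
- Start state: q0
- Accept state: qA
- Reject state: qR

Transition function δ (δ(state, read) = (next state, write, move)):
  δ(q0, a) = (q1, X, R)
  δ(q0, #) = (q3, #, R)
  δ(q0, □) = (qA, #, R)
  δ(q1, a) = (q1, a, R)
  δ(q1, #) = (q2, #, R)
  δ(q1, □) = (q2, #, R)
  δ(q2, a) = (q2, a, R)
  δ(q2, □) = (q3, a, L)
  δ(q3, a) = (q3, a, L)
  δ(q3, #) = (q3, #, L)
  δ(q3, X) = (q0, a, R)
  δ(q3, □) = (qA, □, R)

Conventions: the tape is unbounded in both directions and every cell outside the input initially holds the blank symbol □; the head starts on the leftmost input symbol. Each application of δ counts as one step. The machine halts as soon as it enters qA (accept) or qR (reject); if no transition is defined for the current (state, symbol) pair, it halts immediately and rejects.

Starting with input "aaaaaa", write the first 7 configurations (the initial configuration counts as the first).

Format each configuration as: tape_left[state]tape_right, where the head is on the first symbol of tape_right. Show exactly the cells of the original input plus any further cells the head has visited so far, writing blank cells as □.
Step 0: [q0]aaaaaa (head at position 0)
Step 1: δ(q0, a) = (q1, X, R)  ⊢  X[q1]aaaaa (head at position 1)
Step 2: δ(q1, a) = (q1, a, R)  ⊢  Xa[q1]aaaa (head at position 2)
Step 3: δ(q1, a) = (q1, a, R)  ⊢  Xaa[q1]aaa (head at position 3)
Step 4: δ(q1, a) = (q1, a, R)  ⊢  Xaaa[q1]aa (head at position 4)
Step 5: δ(q1, a) = (q1, a, R)  ⊢  Xaaaa[q1]a (head at position 5)
Step 6: δ(q1, a) = (q1, a, R)  ⊢  Xaaaaa[q1]□ (head at position 6)

Final answer: [q0]aaaaaa ⊢ X[q1]aaaaa ⊢ Xa[q1]aaaa ⊢ Xaa[q1]aaa ⊢ Xaaa[q1]aa ⊢ Xaaaa[q1]a ⊢ Xaaaaa[q1]□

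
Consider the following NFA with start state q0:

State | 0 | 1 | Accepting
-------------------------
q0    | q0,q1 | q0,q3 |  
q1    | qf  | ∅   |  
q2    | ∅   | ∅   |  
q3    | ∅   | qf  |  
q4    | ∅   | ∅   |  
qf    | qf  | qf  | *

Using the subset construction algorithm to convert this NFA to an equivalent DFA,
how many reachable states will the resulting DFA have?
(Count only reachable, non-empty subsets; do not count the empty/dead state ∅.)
Start subset: {q0}
{q0}: on 0 → {q0, q1}, on 1 → {q0, q3}
{q0, q1}: on 0 → {q0, q1, qf}, on 1 → {q0, q3}
{q0, q3}: on 0 → {q0, q1}, on 1 → {q0, q3, qf}
{q0, q1, qf}: on 0 → {q0, q1, qf}, on 1 → {q0, q3, qf}
{q0, q3, qf}: on 0 → {q0, q1, qf}, on 1 → {q0, q3, qf}
Reachable non-empty subsets: {q0}, {q0, q1}, {q0, q3}, {q0, q1, qf}, {q0, q3, qf} — 5 in total.

Final answer: 5 states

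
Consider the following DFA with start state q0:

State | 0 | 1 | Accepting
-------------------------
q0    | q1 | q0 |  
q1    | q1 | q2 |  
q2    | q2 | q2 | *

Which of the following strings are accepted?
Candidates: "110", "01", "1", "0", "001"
"110": q0 → q0 → q0 → q1; q1 is not accepting → rejected
"01": q0 → q1 → q2; q2 is accepting → accepted
"1": q0 → q0; q0 is not accepting → rejected
"0": q0 → q1; q1 is not accepting → rejected
"001": q0 → q1 → q1 → q2; q2 is accepting → accepted

Final answer: "01", "001"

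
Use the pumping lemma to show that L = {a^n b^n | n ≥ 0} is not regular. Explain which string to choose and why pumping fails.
Language: L = {a^n b^n | n ≥ 0} (equal numbers of a's followed by b's)
Step 1: Assume for contradiction that L is regular, with pumping length p.
Step 2: Choose s = a^p b^p. Then s ∈ L (it has p a's followed by p b's) and |s| ≥ p.
Step 3: Consider any decomposition s = xyz with |xy| ≤ p and |y| > 0. Since |xy| ≤ p and the first p symbols of s are all a's, y = a^k for some k with 1 ≤ k ≤ p.
Step 4: Pumping up (i = 2): xy²z = a^(p+k) b^p, which has more a's than b's, so xy²z ∉ L.
This contradicts the pumping lemma, so L is not regular.

Final answer: Choose s = a^p b^p. Since |xy| ≤ p, y = a^k with k ≥ 1. Then xy²z = a^(p+k) b^p ∉ L.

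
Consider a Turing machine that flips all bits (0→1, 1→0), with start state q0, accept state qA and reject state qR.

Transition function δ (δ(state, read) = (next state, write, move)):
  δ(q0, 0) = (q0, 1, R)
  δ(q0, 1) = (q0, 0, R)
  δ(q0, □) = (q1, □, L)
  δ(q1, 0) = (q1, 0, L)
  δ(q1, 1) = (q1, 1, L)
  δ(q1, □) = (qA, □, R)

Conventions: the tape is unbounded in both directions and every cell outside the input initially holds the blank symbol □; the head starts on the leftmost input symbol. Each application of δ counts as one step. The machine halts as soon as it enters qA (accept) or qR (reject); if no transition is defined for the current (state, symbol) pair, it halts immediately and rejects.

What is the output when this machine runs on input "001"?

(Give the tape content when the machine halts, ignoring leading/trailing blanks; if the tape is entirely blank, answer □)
Step 0: [q0]001 (head at position 0)
Step 1: δ(q0, 0) = (q0, 1, R)  ⊢  1[q0]01 (head at position 1)
Step 2: δ(q0, 0) = (q0, 1, R)  ⊢  11[q0]1 (head at position 2)
Step 3: δ(q0, 1) = (q0, 0, R)  ⊢  110[q0]□ (head at position 3)
Step 4: δ(q0, □) = (q1, □, L)  ⊢  11[q1]0□ (head at position 2)
Step 5: δ(q1, 0) = (q1, 0, L)  ⊢  1[q1]10□ (head at position 1)
Step 6: δ(q1, 1) = (q1, 1, L)  ⊢  [q1]110□ (head at position 0)
Step 7: δ(q1, 1) = (q1, 1, L)  ⊢  [q1]□110□ (head at position -1)
Step 8: δ(q1, □) = (qA, □, R)  ⊢  □[qA]110□ (head at position 0)
The machine is in qA, so it halts and accepts.
Tape content when halted (ignoring surrounding blanks): 110

Final answer: Output: 110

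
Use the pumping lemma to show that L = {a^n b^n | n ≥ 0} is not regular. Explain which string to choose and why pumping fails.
Language: L = {a^n b^n | n ≥ 0} (equal numbers of a's followed by b's)
Step 1: Assume for contradiction that L is regular, with pumping length p.
Step 2: Choose s = a^p b^p. Then s ∈ L (it has p a's followed by p b's) and |s| ≥ p.
Step 3: Consider any decomposition s = xyz with |xy| ≤ p and |y| > 0. Since |xy| ≤ p and the first p symbols of s are all a's, y = a^k for some k with 1 ≤ k ≤ p.
Step 4: Pumping up (i = 2): xy²z = a^(p+k) b^p, which has more a's than b's, so xy²z ∉ L.
This contradicts the pumping lemma, so L is not regular.

Final answer: Choose s = a^p b^p. Since |xy| ≤ p, y = a^k with k ≥ 1. Then xy²z = a^(p+k) b^p ∉ L.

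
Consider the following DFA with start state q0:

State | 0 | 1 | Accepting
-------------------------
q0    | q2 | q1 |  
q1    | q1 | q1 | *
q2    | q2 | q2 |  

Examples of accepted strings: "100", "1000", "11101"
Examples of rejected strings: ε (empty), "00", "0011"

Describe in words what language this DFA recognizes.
non-empty binary strings starting with 1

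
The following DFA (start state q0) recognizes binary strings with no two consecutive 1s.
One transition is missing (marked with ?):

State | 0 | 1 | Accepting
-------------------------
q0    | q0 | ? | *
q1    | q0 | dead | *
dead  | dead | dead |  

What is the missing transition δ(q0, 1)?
q1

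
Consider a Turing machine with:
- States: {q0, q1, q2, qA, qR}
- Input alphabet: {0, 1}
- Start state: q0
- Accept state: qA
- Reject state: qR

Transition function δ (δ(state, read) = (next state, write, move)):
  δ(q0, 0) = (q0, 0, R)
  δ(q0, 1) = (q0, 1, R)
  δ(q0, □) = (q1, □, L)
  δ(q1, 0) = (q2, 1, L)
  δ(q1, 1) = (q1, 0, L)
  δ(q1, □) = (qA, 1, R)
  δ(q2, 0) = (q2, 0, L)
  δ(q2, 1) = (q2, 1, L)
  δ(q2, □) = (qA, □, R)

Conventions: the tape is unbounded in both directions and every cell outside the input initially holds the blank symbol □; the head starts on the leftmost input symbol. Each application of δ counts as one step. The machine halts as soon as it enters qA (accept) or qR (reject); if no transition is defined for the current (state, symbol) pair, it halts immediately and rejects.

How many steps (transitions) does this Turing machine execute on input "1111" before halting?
Step 0: [q0]1111 (head at position 0)
Step 1: δ(q0, 1) = (q0, 1, R)  ⊢  1[q0]111 (head at position 1)
Step 2: δ(q0, 1) = (q0, 1, R)  ⊢  11[q0]11 (head at position 2)
Step 3: δ(q0, 1) = (q0, 1, R)  ⊢  111[q0]1 (head at position 3)
Step 4: δ(q0, 1) = (q0, 1, R)  ⊢  1111[q0]□ (head at position 4)
Step 5: δ(q0, □) = (q1, □, L)  ⊢  111[q1]1□ (head at position 3)
Step 6: δ(q1, 1) = (q1, 0, L)  ⊢  11[q1]10□ (head at position 2)
Step 7: δ(q1, 1) = (q1, 0, L)  ⊢  1[q1]100□ (head at position 1)
Step 8: δ(q1, 1) = (q1, 0, L)  ⊢  [q1]1000□ (head at position 0)
Step 9: δ(q1, 1) = (q1, 0, L)  ⊢  [q1]□0000□ (head at position -1)
Step 10: δ(q1, □) = (qA, 1, R)  ⊢  1[qA]0000□ (head at position 0)
The machine is in qA, so it halts and accepts.
Number of transitions executed: 10.

Final answer: 10 steps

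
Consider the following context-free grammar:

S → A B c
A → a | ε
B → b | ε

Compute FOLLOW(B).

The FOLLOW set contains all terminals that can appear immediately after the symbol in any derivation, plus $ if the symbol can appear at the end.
B occurs in S → A B c, immediately followed by the terminal c. So FOLLOW(B) = {c}.

Final answer: {c}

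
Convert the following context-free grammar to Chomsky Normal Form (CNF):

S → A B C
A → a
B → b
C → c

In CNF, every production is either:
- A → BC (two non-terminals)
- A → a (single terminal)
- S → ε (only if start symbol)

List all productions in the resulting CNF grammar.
The grammar has no ε-productions or unit productions to eliminate.
A → a is already in CNF (single terminal) – keep it.
B → b is already in CNF (single terminal) – keep it.
C → c is already in CNF (single terminal) – keep it.
S → A B C has 3 symbols on the right: break it into binary productions S → A X0, X0 → B C.
Resulting CNF grammar (5 productions): A → a; B → b; C → c; S → A X0; X0 → B C

Final answer: A → a; B → b; C → c; S → A X0; X0 → B C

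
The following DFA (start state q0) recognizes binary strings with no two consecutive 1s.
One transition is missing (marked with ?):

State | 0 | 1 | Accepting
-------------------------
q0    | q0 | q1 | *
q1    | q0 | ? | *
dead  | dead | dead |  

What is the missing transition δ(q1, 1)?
dead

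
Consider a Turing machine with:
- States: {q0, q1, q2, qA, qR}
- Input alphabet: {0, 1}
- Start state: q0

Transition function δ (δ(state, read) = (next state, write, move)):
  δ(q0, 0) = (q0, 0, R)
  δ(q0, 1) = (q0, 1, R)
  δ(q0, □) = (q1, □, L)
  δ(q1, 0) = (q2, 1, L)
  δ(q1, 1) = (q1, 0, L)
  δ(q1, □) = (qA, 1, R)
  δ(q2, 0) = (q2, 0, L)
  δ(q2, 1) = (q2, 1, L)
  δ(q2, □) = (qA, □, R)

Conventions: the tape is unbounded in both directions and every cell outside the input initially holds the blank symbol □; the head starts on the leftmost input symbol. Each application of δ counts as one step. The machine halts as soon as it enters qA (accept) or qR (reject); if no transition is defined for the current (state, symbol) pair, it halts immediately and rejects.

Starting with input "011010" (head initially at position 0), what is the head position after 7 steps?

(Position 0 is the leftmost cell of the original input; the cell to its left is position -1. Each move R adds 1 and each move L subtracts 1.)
Step 0: [q0]011010 (head at position 0)
Step 1: δ(q0, 0) = (q0, 0, R)  ⊢  0[q0]11010 (head at position 1)
Step 2: δ(q0, 1) = (q0, 1, R)  ⊢  01[q0]1010 (head at position 2)
Step 3: δ(q0, 1) = (q0, 1, R)  ⊢  011[q0]010 (head at position 3)
Step 4: δ(q0, 0) = (q0, 0, R)  ⊢  0110[q0]10 (head at position 4)
Step 5: δ(q0, 1) = (q0, 1, R)  ⊢  01101[q0]0 (head at position 5)
Step 6: δ(q0, 0) = (q0, 0, R)  ⊢  011010[q0]□ (head at position 6)
Step 7: δ(q0, □) = (q1, □, L)  ⊢  01101[q1]0□ (head at position 5)
Head position after 7 steps: 5

Final answer: Position 5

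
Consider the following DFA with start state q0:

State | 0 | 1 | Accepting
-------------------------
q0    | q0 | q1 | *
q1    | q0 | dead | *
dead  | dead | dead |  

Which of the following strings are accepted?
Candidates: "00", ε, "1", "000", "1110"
"00": q0 → q0 → q0; q0 is accepting → accepted
ε: q0; q0 is accepting → accepted
"1": q0 → q1; q1 is accepting → accepted
"000": q0 → q0 → q0 → q0; q0 is accepting → accepted
"1110": q0 → q1 → dead → dead → dead; dead is not accepting → rejected

Final answer: "00", ε, "1", "000"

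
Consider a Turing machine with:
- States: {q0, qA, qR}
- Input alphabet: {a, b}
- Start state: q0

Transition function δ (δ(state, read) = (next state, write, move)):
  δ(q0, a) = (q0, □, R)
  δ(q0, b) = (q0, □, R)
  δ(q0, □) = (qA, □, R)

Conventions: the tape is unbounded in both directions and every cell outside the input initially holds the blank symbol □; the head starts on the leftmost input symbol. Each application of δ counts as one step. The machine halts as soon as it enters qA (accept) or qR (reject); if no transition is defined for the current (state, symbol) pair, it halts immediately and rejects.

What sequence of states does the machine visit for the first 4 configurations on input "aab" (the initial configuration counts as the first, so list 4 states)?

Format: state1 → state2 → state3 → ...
Step 0: [q0]aab (head at position 0)
Step 1: δ(q0, a) = (q0, □, R)  ⊢  □[q0]ab (head at position 1)
Step 2: δ(q0, a) = (q0, □, R)  ⊢  □□[q0]b (head at position 2)
Step 3: δ(q0, b) = (q0, □, R)  ⊢  □□□[q0]□ (head at position 3)
Reading off the states of these 4 configurations: q0 → q0 → q0 → q0

Final answer: q0 → q0 → q0 → q0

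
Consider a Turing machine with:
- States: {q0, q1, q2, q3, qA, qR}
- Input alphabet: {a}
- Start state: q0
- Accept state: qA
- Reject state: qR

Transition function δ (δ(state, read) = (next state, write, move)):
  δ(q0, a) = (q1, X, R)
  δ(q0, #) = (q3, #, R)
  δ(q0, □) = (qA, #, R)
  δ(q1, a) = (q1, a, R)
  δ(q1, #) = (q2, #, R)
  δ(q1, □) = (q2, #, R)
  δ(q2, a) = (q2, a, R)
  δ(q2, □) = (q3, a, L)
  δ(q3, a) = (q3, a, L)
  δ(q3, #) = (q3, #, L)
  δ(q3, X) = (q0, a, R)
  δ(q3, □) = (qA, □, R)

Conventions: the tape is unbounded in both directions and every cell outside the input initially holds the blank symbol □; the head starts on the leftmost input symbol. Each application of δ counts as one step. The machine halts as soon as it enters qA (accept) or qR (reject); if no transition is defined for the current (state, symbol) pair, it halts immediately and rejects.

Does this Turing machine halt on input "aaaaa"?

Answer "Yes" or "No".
Trace (configuration after each step, as tape_left[state]tape_right with head position):
Step 0: [q0]aaaaa (head at position 0)
Step 1: X[q1]aaaa (head 1)
Step 2: Xa[q1]aaa (head 2)
Step 3: Xaa[q1]aa (head 3)
Step 4: Xaaa[q1]a (head 4)
Step 5: Xaaaa[q1]□ (head 5)
Step 6: Xaaaa#[q2]□ (head 6)
Step 7: Xaaaa[q3]#a (head 5)
Step 8: Xaaa[q3]a#a (head 4)
Step 9: Xaa[q3]aa#a (head 3)
Step 10: Xa[q3]aaa#a (head 2)
Step 11: X[q3]aaaa#a (head 1)
Step 12: [q3]Xaaaa#a (head 0)
Step 13: a[q0]aaaa#a (head 1)
Step 14: aX[q1]aaa#a (head 2)
Step 15: aXa[q1]aa#a (head 3)
Step 16: aXaa[q1]a#a (head 4)
Step 17: aXaaa[q1]#a (head 5)
Step 18: aXaaa#[q2]a (head 6)
Step 19: aXaaa#a[q2]□ (head 7)
Step 20: aXaaa#[q3]aa (head 6)
Step 21: aXaaa[q3]#aa (head 5)
Step 22: aXaa[q3]a#aa (head 4)
Step 23: aXa[q3]aa#aa (head 3)
Step 24: aX[q3]aaa#aa (head 2)
Step 25: a[q3]Xaaa#aa (head 1)
Step 26: aa[q0]aaa#aa (head 2)
Step 27: aaX[q1]aa#aa (head 3)
Step 28: aaXa[q1]a#aa (head 4)
Step 29: aaXaa[q1]#aa (head 5)
Step 30: aaXaa#[q2]aa (head 6)
Step 31: aaXaa#a[q2]a (head 7)
Step 32: aaXaa#aa[q2]□ (head 8)
Step 33: aaXaa#a[q3]aa (head 7)
Step 34: aaXaa#[q3]aaa (head 6)
Step 35: aaXaa[q3]#aaa (head 5)
Step 36: aaXa[q3]a#aaa (head 4)
Step 37: aaX[q3]aa#aaa (head 3)
Step 38: aa[q3]Xaa#aaa (head 2)
Step 39: aaa[q0]aa#aaa (head 3)
Step 40: aaaX[q1]a#aaa (head 4)
Step 41: aaaXa[q1]#aaa (head 5)
Step 42: aaaXa#[q2]aaa (head 6)
Step 43: aaaXa#a[q2]aa (head 7)
Step 44: aaaXa#aa[q2]a (head 8)
Step 45: aaaXa#aaa[q2]□ (head 9)
Step 46: aaaXa#aa[q3]aa (head 8)
Step 47: aaaXa#a[q3]aaa (head 7)
Step 48: aaaXa#[q3]aaaa (head 6)
Step 49: aaaXa[q3]#aaaa (head 5)
Step 50: aaaX[q3]a#aaaa (head 4)
Step 51: aaa[q3]Xa#aaaa (head 3)
Step 52: aaaa[q0]a#aaaa (head 4)
Step 53: aaaaX[q1]#aaaa (head 5)
Step 54: aaaaX#[q2]aaaa (head 6)
Step 55: aaaaX#a[q2]aaa (head 7)
Step 56: aaaaX#aa[q2]aa (head 8)
Step 57: aaaaX#aaa[q2]a (head 9)
Step 58: aaaaX#aaaa[q2]□ (head 10)
Step 59: aaaaX#aaa[q3]aa (head 9)
Step 60: aaaaX#aa[q3]aaa (head 8)
Step 61: aaaaX#a[q3]aaaa (head 7)
Step 62: aaaaX#[q3]aaaaa (head 6)
Step 63: aaaaX[q3]#aaaaa (head 5)
Step 64: aaaa[q3]X#aaaaa (head 4)
Step 65: aaaaa[q0]#aaaaa (head 5)
Step 66: aaaaa#[q3]aaaaa (head 6)
Step 67: aaaaa[q3]#aaaaa (head 5)
Step 68: aaaa[q3]a#aaaaa (head 4)
Step 69: aaa[q3]aa#aaaaa (head 3)
Step 70: aa[q3]aaa#aaaaa (head 2)
Step 71: a[q3]aaaa#aaaaa (head 1)
Step 72: [q3]aaaaa#aaaaa (head 0)
Step 73: [q3]□aaaaa#aaaaa (head -1)
Step 74: □[qA]aaaaa#aaaaa (head 0)
The machine is in qA, so it halts and accepts.
It halts after 74 steps.

Final answer: Yes - halts after 74 steps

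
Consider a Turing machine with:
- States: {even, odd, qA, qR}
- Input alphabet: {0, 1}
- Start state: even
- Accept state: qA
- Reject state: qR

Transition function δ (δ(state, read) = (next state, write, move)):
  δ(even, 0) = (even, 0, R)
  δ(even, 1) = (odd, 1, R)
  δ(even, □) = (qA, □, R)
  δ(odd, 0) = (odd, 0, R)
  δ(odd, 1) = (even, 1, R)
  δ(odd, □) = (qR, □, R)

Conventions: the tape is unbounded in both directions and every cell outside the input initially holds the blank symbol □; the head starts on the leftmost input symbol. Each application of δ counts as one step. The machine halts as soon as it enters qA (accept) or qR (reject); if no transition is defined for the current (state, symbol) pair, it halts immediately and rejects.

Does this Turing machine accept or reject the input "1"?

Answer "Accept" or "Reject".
Step 0: [even]1 (head at position 0)
Step 1: δ(even, 1) = (odd, 1, R)  ⊢  1[odd]□ (head at position 1)
Step 2: δ(odd, □) = (qR, □, R)  ⊢  1□[qR]□ (head at position 2)
The machine is in qR, so it halts and rejects.

Final answer: Reject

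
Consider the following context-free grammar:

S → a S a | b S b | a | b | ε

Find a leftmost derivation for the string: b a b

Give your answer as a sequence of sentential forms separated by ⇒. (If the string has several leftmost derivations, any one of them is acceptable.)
Start with S.
Step 1: the leftmost non-terminal is S; apply S → b S b:  b S b
Step 2: the leftmost non-terminal is S; apply S → a:  b a b

Final answer: S ⇒ b S b ⇒ b a b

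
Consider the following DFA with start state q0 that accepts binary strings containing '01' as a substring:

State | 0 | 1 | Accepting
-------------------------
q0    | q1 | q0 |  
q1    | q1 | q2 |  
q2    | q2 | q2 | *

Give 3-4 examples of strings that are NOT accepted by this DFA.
Any strings that end in a non-accepting state work; for example:
"100": q0 → q0 → q1 → q1; q1 is not accepting → rejected
"110": q0 → q0 → q0 → q1; q1 is not accepting → rejected
"1100": q0 → q0 → q0 → q1 → q1; q1 is not accepting → rejected
"1110": q0 → q0 → q0 → q0 → q1; q1 is not accepting → rejected

Final answer: "100", "110", "1100", "1110"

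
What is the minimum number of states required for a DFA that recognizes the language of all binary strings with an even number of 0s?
Language: binary strings with an even number of 0s
Lower bound (Myhill–Nerode): the prefixes ε, 0 are pairwise distinguishable:
  ε vs 0: suffix ε distinguishes them (ε has zero 0s (accepted), 0 has one 0 (rejected))
So any DFA needs at least 2 states.
Upper bound: a DFA with 2 states exists (one state per class above).
Minimum states: 2

Final answer: 2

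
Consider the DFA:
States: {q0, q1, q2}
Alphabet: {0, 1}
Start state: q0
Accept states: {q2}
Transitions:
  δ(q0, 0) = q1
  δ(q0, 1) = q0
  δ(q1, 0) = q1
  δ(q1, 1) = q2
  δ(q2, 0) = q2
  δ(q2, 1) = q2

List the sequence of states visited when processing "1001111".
Starting at q0
Read '1': q0 -> q0
Read '0': q0 -> q1
Read '0': q1 -> q1
Read '1': q1 -> q2
Read '1': q2 -> q2
Read '1': q2 -> q2
Read '1': q2 -> q2

Final answer: q0 -> q0 -> q1 -> q1 -> q2 -> q2 -> q2 -> q2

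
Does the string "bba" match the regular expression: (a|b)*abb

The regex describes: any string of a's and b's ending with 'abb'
No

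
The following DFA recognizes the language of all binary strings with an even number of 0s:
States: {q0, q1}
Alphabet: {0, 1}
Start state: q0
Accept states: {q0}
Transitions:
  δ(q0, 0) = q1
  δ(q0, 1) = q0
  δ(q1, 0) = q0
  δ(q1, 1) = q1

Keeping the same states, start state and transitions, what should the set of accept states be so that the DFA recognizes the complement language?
The DFA is complete (every state has a transition on every symbol), so the complement
is recognized by the same DFA with accepting and non-accepting states swapped.
Original accept states: {q0}
Complement accept states = All states - Original accept states
= {q0, q1} - {q0}
= {q1}
Complement language: strings with an ODD number of 0s

Final answer: {q1}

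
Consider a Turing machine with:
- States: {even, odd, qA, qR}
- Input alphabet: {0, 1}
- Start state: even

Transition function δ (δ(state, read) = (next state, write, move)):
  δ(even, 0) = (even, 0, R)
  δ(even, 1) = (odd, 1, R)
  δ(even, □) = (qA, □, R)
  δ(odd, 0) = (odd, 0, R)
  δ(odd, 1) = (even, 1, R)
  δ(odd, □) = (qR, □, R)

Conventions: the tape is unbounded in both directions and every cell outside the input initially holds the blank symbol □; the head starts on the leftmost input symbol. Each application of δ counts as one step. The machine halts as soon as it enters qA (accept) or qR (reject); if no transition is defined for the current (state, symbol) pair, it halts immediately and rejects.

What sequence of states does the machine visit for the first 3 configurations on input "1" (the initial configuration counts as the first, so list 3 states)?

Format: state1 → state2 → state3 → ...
Step 0: [even]1 (head at position 0)
Step 1: δ(even, 1) = (odd, 1, R)  ⊢  1[odd]□ (head at position 1)
Step 2: δ(odd, □) = (qR, □, R)  ⊢  1□[qR]□ (head at position 2)
Reading off the states of these 3 configurations: even → odd → qR

Final answer: even → odd → qR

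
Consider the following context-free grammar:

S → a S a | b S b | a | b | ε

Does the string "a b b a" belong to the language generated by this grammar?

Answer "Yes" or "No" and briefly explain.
A derivation exists: S ⇒ a S a ⇒ a b S b a ⇒ a b b a (using S → a S a, S → b S b, then S → ε).

Final answer: Yes - a valid derivation exists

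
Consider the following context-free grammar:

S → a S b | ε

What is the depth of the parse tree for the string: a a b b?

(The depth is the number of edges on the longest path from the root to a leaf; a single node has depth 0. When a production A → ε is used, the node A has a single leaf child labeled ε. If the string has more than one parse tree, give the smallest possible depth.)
The only parse tree applies S → a S b 2 times (once per matching a…b pair) and then S → ε.
The S nodes sit at depths 0, 1, …, 2; the innermost S (depth 2) has the single child ε at depth 3.
The terminal leaves a, b are at depths 1..2, so the longest root-to-leaf path is S → S → … → S → ε with 3 edges.
Depth = 3.

Final answer: 3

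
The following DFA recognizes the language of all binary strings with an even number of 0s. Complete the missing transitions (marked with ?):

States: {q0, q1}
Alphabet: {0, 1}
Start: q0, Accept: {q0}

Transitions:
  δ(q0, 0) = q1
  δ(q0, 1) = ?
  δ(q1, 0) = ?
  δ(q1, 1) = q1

What each state remembers (consistent with the given transitions and accept states):
  q0: an even number of 0s has been read so far
  q1: an odd number of 0s has been read so far
Filling in the missing entries:
  δ(q0, 1): in q0 (an even number of 0s has been read so far), after reading 1 we have: an even number of 0s has been read so far → q0
  δ(q1, 0): in q1 (an odd number of 0s has been read so far), after reading 0 we have: an even number of 0s has been read so far → q0

Final answer: δ(q0, 1) = q0; δ(q1, 0) = q0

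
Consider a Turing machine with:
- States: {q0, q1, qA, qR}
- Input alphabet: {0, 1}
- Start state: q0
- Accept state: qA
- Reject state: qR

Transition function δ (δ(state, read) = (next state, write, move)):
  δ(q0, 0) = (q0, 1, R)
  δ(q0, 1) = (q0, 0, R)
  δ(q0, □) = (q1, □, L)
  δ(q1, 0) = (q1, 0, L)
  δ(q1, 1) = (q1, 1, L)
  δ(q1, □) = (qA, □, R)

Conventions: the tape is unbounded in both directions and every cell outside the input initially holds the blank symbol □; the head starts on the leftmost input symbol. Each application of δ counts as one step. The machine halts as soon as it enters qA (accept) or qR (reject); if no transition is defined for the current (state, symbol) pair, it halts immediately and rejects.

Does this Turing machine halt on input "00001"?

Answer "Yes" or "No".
Step 0: [q0]00001 (head at position 0)
Step 1: δ(q0, 0) = (q0, 1, R)  ⊢  1[q0]0001 (head at position 1)
Step 2: δ(q0, 0) = (q0, 1, R)  ⊢  11[q0]001 (head at position 2)
Step 3: δ(q0, 0) = (q0, 1, R)  ⊢  111[q0]01 (head at position 3)
Step 4: δ(q0, 0) = (q0, 1, R)  ⊢  1111[q0]1 (head at position 4)
Step 5: δ(q0, 1) = (q0, 0, R)  ⊢  11110[q0]□ (head at position 5)
Step 6: δ(q0, □) = (q1, □, L)  ⊢  1111[q1]0□ (head at position 4)
Step 7: δ(q1, 0) = (q1, 0, L)  ⊢  111[q1]10□ (head at position 3)
Step 8: δ(q1, 1) = (q1, 1, L)  ⊢  11[q1]110□ (head at position 2)
Step 9: δ(q1, 1) = (q1, 1, L)  ⊢  1[q1]1110□ (head at position 1)
Step 10: δ(q1, 1) = (q1, 1, L)  ⊢  [q1]11110□ (head at position 0)
Step 11: δ(q1, 1) = (q1, 1, L)  ⊢  [q1]□11110□ (head at position -1)
Step 12: δ(q1, □) = (qA, □, R)  ⊢  □[qA]11110□ (head at position 0)
The machine is in qA, so it halts and accepts.
It halts after 12 steps.

Final answer: Yes - halts after 12 steps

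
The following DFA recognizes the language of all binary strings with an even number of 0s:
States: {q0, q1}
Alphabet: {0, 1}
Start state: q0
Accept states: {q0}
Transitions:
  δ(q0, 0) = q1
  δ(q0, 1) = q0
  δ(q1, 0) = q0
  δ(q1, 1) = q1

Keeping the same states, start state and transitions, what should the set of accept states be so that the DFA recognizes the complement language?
The DFA is complete (every state has a transition on every symbol), so the complement
is recognized by the same DFA with accepting and non-accepting states swapped.
Original accept states: {q0}
Complement accept states = All states - Original accept states
= {q0, q1} - {q0}
= {q1}
Complement language: strings with an ODD number of 0s

Final answer: {q1}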